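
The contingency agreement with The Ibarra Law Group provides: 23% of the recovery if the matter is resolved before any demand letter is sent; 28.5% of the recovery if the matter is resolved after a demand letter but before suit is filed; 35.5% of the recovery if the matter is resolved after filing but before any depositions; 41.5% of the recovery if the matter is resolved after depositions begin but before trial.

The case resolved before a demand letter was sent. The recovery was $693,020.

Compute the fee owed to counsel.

The matter resolved before a demand letter was sent, so the 23% rate applies.
$693,020 × 23% = $159,394.60

$159,394.60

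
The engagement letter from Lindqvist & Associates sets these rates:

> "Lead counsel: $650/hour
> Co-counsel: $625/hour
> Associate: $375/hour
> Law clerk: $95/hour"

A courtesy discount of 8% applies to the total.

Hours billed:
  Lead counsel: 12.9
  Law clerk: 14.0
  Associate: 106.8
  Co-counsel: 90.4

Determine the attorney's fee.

Lead counsel: 12.9 × $650 = $8,385.00
Co-counsel: 90.4 × $625 = $56,500.00
Associate: 106.8 × $375 = $40,050.00
Law clerk: 14.0 × $95 = $1,330.00
Subtotal: $106,265.00
Less 8% discount: −$8,501.20
Total: $106,265.00 − $8,501.20 = $97,763.80

$97,763.80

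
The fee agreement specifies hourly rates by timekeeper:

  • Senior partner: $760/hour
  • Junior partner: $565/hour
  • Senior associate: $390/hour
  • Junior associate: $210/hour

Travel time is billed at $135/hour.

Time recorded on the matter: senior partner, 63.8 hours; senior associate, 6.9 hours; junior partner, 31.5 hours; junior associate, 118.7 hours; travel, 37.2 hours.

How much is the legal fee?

Senior partner: 63.8 × $760 = $48,488.00
Junior partner: 31.5 × $565 = $17,797.50
Senior associate: 6.9 × $390 = $2,691.00
Junior associate: 118.7 × $210 = $24,927.00
Subtotal: $48,488.00 + $17,797.50 + $2,691.00 + $24,927.00 = $93,903.50
Travel: 37.2 × $135 = $5,022.00
Total: $93,903.50 + $5,022.00 = $98,925.50

$98,925.50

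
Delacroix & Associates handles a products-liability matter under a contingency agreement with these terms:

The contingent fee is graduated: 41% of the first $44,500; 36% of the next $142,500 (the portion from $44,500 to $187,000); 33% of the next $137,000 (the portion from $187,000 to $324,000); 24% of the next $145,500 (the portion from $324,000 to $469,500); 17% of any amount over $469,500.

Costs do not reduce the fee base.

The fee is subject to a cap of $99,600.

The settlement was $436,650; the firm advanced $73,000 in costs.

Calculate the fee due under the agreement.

Fee base is the gross recovery, $436,650; costs are reimbursed separately.
First $44,500 at 41% = $18,245.00
Next $142,500 at 36% = $51,300.00
Next $137,000 at 33% = $45,210.00
Remaining $112,650 at 24% = $27,036.00
Fee: $18,245.00 + $51,300.00 + $45,210.00 + $27,036.00 = $141,791.00
$141,791.00 exceeds the $99,600 cap, so the fee is capped at $99,600.00.

$99,600.00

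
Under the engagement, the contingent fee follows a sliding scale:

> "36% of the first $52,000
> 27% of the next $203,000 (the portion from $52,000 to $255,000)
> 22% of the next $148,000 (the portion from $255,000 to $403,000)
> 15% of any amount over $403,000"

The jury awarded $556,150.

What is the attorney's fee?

First $52,000 at 36% = $18,720.00
Next $203,000 at 27% = $54,810.00
Next $148,000 at 22% = $32,560.00
Remaining $153,150 at 15% = $22,972.50
Fee: $18,720.00 + $54,810.00 + $32,560.00 + $22,972.50 = $129,062.50

$129,062.50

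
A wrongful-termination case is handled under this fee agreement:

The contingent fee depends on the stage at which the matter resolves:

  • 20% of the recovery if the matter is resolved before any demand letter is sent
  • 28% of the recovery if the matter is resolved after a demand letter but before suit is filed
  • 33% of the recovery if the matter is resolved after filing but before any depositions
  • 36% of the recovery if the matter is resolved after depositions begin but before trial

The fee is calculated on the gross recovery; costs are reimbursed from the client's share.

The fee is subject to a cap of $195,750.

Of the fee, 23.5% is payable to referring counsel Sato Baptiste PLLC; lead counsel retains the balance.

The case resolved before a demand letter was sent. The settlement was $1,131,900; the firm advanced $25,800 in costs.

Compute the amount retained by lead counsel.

$149,748.75

Fee base is the gross recovery, $1,131,900; costs are reimbursed separately.
The matter resolved before a demand letter was sent, so the 20% rate applies.
$1,131,900 × 20% = $226,380.00
$226,380.00 exceeds the $195,750 cap, so the fee is capped at $195,750.00.
Referral share: 23.5% of $195,750.00 = $46,001.25; lead counsel retains $195,750.00 − $46,001.25 = $149,748.75.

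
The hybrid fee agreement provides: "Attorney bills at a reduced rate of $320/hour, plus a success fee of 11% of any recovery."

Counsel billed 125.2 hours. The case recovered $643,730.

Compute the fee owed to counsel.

$110,874.30

Hourly: 125.2 × $320 = $40,064.00
Success fee: 11% of $643,730 = $70,810.30
Total: $40,064.00 + $70,810.30 = $110,874.30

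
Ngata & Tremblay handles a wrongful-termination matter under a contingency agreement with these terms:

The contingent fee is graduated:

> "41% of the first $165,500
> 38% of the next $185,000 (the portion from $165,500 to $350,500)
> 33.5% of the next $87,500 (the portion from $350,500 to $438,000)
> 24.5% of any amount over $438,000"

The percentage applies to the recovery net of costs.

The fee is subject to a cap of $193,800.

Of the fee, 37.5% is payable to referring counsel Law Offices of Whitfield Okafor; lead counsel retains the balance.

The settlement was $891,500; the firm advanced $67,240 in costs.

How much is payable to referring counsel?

$72,675.00

Fee base (net of costs): $891,500 − $67,240 = $824,260
First $165,500 at 41% = $67,855.00
Next $185,000 at 38% = $70,300.00
Next $87,500 at 33.5% = $29,312.50
Remaining $386,260 at 24.5% = $94,633.70
Fee: $67,855.00 + $70,300.00 + $29,312.50 + $94,633.70 = $262,101.20
$262,101.20 exceeds the $193,800 cap, so the fee is capped at $193,800.00.
Referral share: 37.5% of $193,800.00 = $72,675.00; lead counsel retains $193,800.00 − $72,675.00 = $121,125.00.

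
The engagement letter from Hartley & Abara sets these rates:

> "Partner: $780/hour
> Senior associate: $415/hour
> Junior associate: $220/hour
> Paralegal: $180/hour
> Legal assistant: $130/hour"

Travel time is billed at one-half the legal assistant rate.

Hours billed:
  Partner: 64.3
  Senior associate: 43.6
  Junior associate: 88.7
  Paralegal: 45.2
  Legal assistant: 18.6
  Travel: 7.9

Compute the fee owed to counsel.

Partner: 64.3 × $780 = $50,154.00
Senior associate: 43.6 × $415 = $18,094.00
Junior associate: 88.7 × $220 = $19,514.00
Paralegal: 45.2 × $180 = $8,136.00
Legal assistant: 18.6 × $130 = $2,418.00
Subtotal: $50,154.00 + $18,094.00 + $19,514.00 + $8,136.00 + $2,418.00 = $98,316.00
Travel: 7.9 × ($130 ÷ 2) = 7.9 × $65.00 = $513.50
Total: $98,316.00 + $513.50 = $98,829.50

$98,829.50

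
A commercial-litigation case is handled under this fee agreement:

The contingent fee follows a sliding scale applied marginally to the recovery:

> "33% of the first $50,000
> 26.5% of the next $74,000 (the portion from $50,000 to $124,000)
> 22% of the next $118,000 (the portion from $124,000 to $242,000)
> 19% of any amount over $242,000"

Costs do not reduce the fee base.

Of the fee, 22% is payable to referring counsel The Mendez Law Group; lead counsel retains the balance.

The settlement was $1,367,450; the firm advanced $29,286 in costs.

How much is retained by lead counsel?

$215,206.29

Fee base is the gross recovery, $1,367,450; costs are reimbursed separately.
First $50,000 at 33% = $16,500.00
Next $74,000 at 26.5% = $19,610.00
Next $118,000 at 22% = $25,960.00
Remaining $1,125,450 at 19% = $213,835.50
Fee: $16,500.00 + $19,610.00 + $25,960.00 + $213,835.50 = $275,905.50
Referral share: 22% of $275,905.50 = $60,699.21; lead counsel retains $275,905.50 − $60,699.21 = $215,206.29.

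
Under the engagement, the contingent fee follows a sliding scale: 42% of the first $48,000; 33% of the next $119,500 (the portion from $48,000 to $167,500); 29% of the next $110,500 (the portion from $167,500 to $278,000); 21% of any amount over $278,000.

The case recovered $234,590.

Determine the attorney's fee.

$79,051.10

First $48,000 at 42% = $20,160.00
Next $119,500 at 33% = $39,435.00
Remaining $67,090 at 29% = $19,456.10
Fee: $20,160.00 + $39,435.00 + $19,456.10 = $79,051.10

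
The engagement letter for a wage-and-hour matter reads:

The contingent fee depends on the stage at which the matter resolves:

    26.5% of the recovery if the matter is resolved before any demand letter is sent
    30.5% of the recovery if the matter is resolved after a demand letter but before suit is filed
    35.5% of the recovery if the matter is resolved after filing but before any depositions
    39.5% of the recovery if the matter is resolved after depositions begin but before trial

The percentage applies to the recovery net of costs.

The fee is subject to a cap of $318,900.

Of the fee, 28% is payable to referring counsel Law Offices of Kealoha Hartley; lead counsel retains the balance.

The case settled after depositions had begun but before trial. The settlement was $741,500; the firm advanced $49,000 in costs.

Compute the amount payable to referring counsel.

Fee base (net of costs): $741,500 − $49,000 = $692,500
The matter settled after depositions had begun but before trial, so the 39.5% rate applies.
$692,500 × 39.5% = $273,537.50
$273,537.50 is under the $318,900 cap.
Referral share: 28% of $273,537.50 = $76,590.50; lead counsel retains $273,537.50 − $76,590.50 = $196,947.00.

$76,590.50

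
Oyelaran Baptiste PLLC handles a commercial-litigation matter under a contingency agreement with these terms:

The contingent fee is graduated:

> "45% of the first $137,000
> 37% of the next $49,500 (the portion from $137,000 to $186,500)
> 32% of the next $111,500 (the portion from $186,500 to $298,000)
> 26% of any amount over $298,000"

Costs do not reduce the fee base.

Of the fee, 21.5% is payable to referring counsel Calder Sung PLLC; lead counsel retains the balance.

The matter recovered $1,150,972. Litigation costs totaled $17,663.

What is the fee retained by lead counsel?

Fee base is the gross recovery, $1,150,972; costs are reimbursed separately.
First $137,000 at 45% = $61,650.00
Next $49,500 at 37% = $18,315.00
Next $111,500 at 32% = $35,680.00
Remaining $852,972 at 26% = $221,772.72
Fee: $61,650.00 + $18,315.00 + $35,680.00 + $221,772.72 = $337,417.72
Referral share: 21.5% of $337,417.72 = $72,544.81; lead counsel retains $337,417.72 − $72,544.81 = $264,872.91.

$264,872.91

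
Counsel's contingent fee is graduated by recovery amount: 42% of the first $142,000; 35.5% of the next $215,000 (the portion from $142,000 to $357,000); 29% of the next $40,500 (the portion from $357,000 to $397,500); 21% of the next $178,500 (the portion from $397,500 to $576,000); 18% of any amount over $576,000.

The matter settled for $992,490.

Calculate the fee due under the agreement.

$260,163.20

First $142,000 at 42% = $59,640.00
Next $215,000 at 35.5% = $76,325.00
Next $40,500 at 29% = $11,745.00
Next $178,500 at 21% = $37,485.00
Remaining $416,490 at 18% = $74,968.20
Fee: $59,640.00 + $76,325.00 + $11,745.00 + $37,485.00 + $74,968.20 = $260,163.20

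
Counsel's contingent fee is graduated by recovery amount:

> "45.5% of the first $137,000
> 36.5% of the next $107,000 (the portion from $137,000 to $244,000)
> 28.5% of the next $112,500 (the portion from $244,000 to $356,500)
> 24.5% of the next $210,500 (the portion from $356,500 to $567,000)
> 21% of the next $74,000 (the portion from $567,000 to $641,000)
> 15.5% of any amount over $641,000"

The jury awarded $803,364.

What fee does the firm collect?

$225,731.42

First $137,000 at 45.5% = $62,335.00
Next $107,000 at 36.5% = $39,055.00
Next $112,500 at 28.5% = $32,062.50
Next $210,500 at 24.5% = $51,572.50
Next $74,000 at 21% = $15,540.00
Remaining $162,364 at 15.5% = $25,166.42
Fee: $62,335.00 + $39,055.00 + $32,062.50 + $51,572.50 + $15,540.00 + $25,166.42 = $225,731.42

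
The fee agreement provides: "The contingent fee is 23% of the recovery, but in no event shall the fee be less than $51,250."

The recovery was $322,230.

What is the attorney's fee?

$74,112.90

23% of $322,230 = $74,112.90
That exceeds the $51,250 minimum.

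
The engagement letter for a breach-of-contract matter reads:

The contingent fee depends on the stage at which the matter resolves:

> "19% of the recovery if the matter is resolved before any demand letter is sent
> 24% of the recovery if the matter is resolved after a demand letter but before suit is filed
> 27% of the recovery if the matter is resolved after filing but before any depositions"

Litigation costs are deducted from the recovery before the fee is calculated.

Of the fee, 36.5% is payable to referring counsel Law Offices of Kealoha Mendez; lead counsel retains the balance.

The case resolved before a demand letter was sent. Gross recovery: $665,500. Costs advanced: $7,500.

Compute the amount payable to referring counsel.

$45,632.30

Fee base (net of costs): $665,500 − $7,500 = $658,000
The matter resolved before a demand letter was sent, so the 19% rate applies.
$658,000 × 19% = $125,020.00
Referral share: 36.5% of $125,020.00 = $45,632.30; lead counsel retains $125,020.00 − $45,632.30 = $79,387.70.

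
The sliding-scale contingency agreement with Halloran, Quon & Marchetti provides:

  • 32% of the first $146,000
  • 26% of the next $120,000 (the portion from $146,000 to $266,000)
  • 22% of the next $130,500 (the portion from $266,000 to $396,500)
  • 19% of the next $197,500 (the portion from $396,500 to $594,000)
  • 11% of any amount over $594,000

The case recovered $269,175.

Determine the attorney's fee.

$78,618.50

First $146,000 at 32% = $46,720.00
Next $120,000 at 26% = $31,200.00
Remaining $3,175 at 22% = $698.50
Fee: $46,720.00 + $31,200.00 + $698.50 = $78,618.50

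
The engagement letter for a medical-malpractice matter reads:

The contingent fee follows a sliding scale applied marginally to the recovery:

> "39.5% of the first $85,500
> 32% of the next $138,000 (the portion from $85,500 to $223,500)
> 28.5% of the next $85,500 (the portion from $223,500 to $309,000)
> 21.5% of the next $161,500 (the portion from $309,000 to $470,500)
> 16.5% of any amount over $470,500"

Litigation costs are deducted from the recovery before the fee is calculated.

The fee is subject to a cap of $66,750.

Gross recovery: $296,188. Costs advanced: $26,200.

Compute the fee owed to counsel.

$66,750.00

Fee base (net of costs): $296,188 − $26,200 = $269,988
First $85,500 at 39.5% = $33,772.50
Next $138,000 at 32% = $44,160.00
Remaining $46,488 at 28.5% = $13,249.08
Fee: $33,772.50 + $44,160.00 + $13,249.08 = $91,181.58
$91,181.58 exceeds the $66,750 cap, so the fee is capped at $66,750.00.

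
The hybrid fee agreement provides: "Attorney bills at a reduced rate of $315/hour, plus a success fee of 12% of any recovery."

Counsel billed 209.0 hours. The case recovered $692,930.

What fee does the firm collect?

$148,986.60

Hourly: 209.0 × $315 = $65,835.00
Success fee: 12% of $692,930 = $83,151.60
Total: $65,835.00 + $83,151.60 = $148,986.60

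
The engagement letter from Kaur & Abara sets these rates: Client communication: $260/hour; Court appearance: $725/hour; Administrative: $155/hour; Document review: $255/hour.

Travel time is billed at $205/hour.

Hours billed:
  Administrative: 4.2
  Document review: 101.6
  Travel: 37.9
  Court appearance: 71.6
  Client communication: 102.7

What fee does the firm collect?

$112,940.50

Client communication: 102.7 × $260 = $26,702.00
Court appearance: 71.6 × $725 = $51,910.00
Administrative: 4.2 × $155 = $651.00
Document review: 101.6 × $255 = $25,908.00
Subtotal: $26,702.00 + $51,910.00 + $651.00 + $25,908.00 = $105,171.00
Travel: 37.9 × $205 = $7,769.50
Total: $105,171.00 + $7,769.50 = $112,940.50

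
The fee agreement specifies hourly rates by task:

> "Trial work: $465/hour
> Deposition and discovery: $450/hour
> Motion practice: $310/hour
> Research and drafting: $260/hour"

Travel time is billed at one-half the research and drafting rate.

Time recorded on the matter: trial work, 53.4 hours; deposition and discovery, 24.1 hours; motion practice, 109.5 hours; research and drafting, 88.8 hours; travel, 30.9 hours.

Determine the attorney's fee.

Trial work: 53.4 × $465 = $24,831.00
Deposition and discovery: 24.1 × $450 = $10,845.00
Motion practice: 109.5 × $310 = $33,945.00
Research and drafting: 88.8 × $260 = $23,088.00
Subtotal: $24,831.00 + $10,845.00 + $33,945.00 + $23,088.00 = $92,709.00
Travel: 30.9 × ($260 ÷ 2) = 30.9 × $130.00 = $4,017.00
Total: $92,709.00 + $4,017.00 = $96,726.00

$96,726.00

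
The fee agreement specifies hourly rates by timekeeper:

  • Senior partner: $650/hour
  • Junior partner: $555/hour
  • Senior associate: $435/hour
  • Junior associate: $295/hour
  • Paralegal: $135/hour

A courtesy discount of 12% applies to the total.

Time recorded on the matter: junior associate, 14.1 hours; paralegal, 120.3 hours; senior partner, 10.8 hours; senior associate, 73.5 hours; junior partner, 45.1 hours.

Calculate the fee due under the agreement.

$74,292.24

Senior partner: 10.8 × $650 = $7,020.00
Junior partner: 45.1 × $555 = $25,030.50
Senior associate: 73.5 × $435 = $31,972.50
Junior associate: 14.1 × $295 = $4,159.50
Paralegal: 120.3 × $135 = $16,240.50
Subtotal: $84,423.00
Less 12% discount: −$10,130.76
Total: $84,423.00 − $10,130.76 = $74,292.24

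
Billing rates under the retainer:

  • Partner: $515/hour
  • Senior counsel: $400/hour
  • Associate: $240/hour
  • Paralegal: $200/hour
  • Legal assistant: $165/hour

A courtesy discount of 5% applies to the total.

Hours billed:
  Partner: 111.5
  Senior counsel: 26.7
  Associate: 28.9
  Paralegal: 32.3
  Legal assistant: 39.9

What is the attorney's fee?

$83,677.90

Partner: 111.5 × $515 = $57,422.50
Senior counsel: 26.7 × $400 = $10,680.00
Associate: 28.9 × $240 = $6,936.00
Paralegal: 32.3 × $200 = $6,460.00
Legal assistant: 39.9 × $165 = $6,583.50
Subtotal: $88,082.00
Less 5% discount: −$4,404.10
Total: $88,082.00 − $4,404.10 = $83,677.90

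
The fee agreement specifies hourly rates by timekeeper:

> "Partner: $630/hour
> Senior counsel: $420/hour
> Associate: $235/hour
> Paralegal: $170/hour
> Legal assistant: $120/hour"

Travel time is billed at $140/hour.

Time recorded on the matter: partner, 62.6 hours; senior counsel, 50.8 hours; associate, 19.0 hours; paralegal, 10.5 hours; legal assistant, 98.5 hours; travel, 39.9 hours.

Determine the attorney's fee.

Partner: 62.6 × $630 = $39,438.00
Senior counsel: 50.8 × $420 = $21,336.00
Associate: 19.0 × $235 = $4,465.00
Paralegal: 10.5 × $170 = $1,785.00
Legal assistant: 98.5 × $120 = $11,820.00
Subtotal: $39,438.00 + $21,336.00 + $4,465.00 + $1,785.00 + $11,820.00 = $78,844.00
Travel: 39.9 × $140 = $5,586.00
Total: $78,844.00 + $5,586.00 = $84,430.00

$84,430.00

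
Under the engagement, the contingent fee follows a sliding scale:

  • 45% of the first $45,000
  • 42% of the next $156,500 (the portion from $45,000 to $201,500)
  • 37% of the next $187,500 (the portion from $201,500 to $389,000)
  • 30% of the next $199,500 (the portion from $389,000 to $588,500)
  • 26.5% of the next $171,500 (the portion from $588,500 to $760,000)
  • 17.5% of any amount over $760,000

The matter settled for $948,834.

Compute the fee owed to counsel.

First $45,000 at 45% = $20,250.00
Next $156,500 at 42% = $65,730.00
Next $187,500 at 37% = $69,375.00
Next $199,500 at 30% = $59,850.00
Next $171,500 at 26.5% = $45,447.50
Remaining $188,834 at 17.5% = $33,045.95
Fee: $20,250.00 + $65,730.00 + $69,375.00 + $59,850.00 + $45,447.50 + $33,045.95 = $293,698.45

$293,698.45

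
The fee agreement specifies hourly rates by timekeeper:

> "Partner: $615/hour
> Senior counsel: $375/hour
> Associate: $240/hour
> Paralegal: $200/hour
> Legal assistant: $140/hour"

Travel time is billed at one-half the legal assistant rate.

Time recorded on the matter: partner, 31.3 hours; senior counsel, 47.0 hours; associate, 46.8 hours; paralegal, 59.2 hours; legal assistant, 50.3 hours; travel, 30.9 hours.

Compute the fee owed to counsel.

$69,151.50

Partner: 31.3 × $615 = $19,249.50
Senior counsel: 47.0 × $375 = $17,625.00
Associate: 46.8 × $240 = $11,232.00
Paralegal: 59.2 × $200 = $11,840.00
Legal assistant: 50.3 × $140 = $7,042.00
Subtotal: $19,249.50 + $17,625.00 + $11,232.00 + $11,840.00 + $7,042.00 = $66,988.50
Travel: 30.9 × ($140 ÷ 2) = 30.9 × $70.00 = $2,163.00
Total: $66,988.50 + $2,163.00 = $69,151.50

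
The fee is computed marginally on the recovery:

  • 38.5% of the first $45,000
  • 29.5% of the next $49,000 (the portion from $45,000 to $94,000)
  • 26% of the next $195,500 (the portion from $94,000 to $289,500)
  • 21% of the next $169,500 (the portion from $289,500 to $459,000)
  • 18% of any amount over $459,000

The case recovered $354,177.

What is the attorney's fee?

$96,192.17

First $45,000 at 38.5% = $17,325.00
Next $49,000 at 29.5% = $14,455.00
Next $195,500 at 26% = $50,830.00
Remaining $64,677 at 21% = $13,582.17
Fee: $17,325.00 + $14,455.00 + $50,830.00 + $13,582.17 = $96,192.17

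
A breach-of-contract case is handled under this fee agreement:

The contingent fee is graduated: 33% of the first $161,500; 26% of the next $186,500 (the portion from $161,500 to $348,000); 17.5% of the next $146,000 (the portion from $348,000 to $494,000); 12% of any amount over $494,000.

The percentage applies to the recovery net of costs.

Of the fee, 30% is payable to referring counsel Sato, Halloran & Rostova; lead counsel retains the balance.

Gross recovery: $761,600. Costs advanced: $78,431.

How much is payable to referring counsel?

$45,010.58

Fee base (net of costs): $761,600 − $78,431 = $683,169
First $161,500 at 33% = $53,295.00
Next $186,500 at 26% = $48,490.00
Next $146,000 at 17.5% = $25,550.00
Remaining $189,169 at 12% = $22,700.28
Fee: $53,295.00 + $48,490.00 + $25,550.00 + $22,700.28 = $150,035.28
Referral share: 30% of $150,035.28 = $45,010.58; lead counsel retains $150,035.28 − $45,010.58 = $105,024.70.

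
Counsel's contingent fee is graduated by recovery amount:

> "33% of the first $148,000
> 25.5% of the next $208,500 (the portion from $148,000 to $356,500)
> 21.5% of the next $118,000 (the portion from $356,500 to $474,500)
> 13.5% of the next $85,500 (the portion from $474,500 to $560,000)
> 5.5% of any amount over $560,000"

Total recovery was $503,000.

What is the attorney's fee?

First $148,000 at 33% = $48,840.00
Next $208,500 at 25.5% = $53,167.50
Next $118,000 at 21.5% = $25,370.00
Remaining $28,500 at 13.5% = $3,847.50
Fee: $48,840.00 + $53,167.50 + $25,370.00 + $3,847.50 = $131,225.00

$131,225.00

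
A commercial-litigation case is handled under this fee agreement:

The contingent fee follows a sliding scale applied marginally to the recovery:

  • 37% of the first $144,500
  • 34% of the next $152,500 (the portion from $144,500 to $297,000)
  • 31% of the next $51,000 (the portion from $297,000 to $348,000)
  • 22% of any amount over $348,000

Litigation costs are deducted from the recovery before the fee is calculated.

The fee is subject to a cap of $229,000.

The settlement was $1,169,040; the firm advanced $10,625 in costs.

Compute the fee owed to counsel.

Fee base (net of costs): $1,169,040 − $10,625 = $1,158,415
First $144,500 at 37% = $53,465.00
Next $152,500 at 34% = $51,850.00
Next $51,000 at 31% = $15,810.00
Remaining $810,415 at 22% = $178,291.30
Fee: $53,465.00 + $51,850.00 + $15,810.00 + $178,291.30 = $299,416.30
$299,416.30 exceeds the $229,000 cap, so the fee is capped at $229,000.00.

$229,000.00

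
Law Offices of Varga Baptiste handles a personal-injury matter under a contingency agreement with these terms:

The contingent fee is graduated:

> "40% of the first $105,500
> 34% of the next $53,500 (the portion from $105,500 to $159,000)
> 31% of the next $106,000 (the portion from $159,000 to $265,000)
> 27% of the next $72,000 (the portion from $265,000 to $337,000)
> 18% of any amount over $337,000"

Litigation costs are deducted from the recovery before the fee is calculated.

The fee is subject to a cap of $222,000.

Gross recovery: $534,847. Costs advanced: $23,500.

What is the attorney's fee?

Fee base (net of costs): $534,847 − $23,500 = $511,347
First $105,500 at 40% = $42,200.00
Next $53,500 at 34% = $18,190.00
Next $106,000 at 31% = $32,860.00
Next $72,000 at 27% = $19,440.00
Remaining $174,347 at 18% = $31,382.46
Fee: $42,200.00 + $18,190.00 + $32,860.00 + $19,440.00 + $31,382.46 = $144,072.46
$144,072.46 is under the $222,000 cap.

$144,072.46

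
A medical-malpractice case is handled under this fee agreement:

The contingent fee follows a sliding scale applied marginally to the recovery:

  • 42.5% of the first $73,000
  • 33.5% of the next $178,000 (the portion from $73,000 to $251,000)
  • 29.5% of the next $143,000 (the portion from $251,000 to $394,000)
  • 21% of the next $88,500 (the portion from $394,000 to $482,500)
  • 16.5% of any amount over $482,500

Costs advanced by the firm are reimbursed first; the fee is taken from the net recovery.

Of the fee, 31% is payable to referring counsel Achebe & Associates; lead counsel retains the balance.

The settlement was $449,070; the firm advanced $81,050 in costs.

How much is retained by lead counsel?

$86,371.37

Fee base (net of costs): $449,070 − $81,050 = $368,020
First $73,000 at 42.5% = $31,025.00
Next $178,000 at 33.5% = $59,630.00
Remaining $117,020 at 29.5% = $34,520.90
Fee: $31,025.00 + $59,630.00 + $34,520.90 = $125,175.90
Referral share: 31% of $125,175.90 = $38,804.53; lead counsel retains $125,175.90 − $38,804.53 = $86,371.37.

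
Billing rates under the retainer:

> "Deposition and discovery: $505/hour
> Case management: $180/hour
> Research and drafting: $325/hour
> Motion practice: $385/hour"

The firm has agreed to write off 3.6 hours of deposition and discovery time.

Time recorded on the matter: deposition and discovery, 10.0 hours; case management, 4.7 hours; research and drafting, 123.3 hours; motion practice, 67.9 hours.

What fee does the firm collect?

$70,292.00

Deposition and discovery: 10.0 × $505 = $5,050.00
Case management: 4.7 × $180 = $846.00
Research and drafting: 123.3 × $325 = $40,072.50
Motion practice: 67.9 × $385 = $26,141.50
Subtotal: $72,110.00
Write-off: 3.6 × $505 = $1,818.00
Total: $72,110.00 − $1,818.00 = $70,292.00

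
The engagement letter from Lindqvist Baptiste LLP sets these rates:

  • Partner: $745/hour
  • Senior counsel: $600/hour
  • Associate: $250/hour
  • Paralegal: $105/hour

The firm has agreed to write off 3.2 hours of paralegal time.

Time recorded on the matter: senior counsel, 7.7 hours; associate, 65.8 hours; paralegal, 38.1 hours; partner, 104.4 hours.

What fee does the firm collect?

$102,512.50

Partner: 104.4 × $745 = $77,778.00
Senior counsel: 7.7 × $600 = $4,620.00
Associate: 65.8 × $250 = $16,450.00
Paralegal: 38.1 × $105 = $4,000.50
Subtotal: $102,848.50
Write-off: 3.2 × $105 = $336.00
Total: $102,848.50 − $336.00 = $102,512.50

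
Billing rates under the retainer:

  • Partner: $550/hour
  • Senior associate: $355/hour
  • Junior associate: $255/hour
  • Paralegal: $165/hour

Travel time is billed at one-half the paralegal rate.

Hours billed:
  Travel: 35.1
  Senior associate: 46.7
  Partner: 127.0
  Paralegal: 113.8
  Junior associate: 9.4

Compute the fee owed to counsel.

Partner: 127.0 × $550 = $69,850.00
Senior associate: 46.7 × $355 = $16,578.50
Junior associate: 9.4 × $255 = $2,397.00
Paralegal: 113.8 × $165 = $18,777.00
Subtotal: $69,850.00 + $16,578.50 + $2,397.00 + $18,777.00 = $107,602.50
Travel: 35.1 × ($165 ÷ 2) = 35.1 × $82.50 = $2,895.75
Total: $107,602.50 + $2,895.75 = $110,498.25

$110,498.25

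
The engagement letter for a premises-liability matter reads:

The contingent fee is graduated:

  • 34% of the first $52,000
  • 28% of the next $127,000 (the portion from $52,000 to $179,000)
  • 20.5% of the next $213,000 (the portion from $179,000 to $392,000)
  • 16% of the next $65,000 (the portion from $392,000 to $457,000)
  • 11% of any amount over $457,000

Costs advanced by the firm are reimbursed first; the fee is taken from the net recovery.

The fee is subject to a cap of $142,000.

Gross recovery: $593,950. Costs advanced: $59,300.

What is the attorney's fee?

$115,846.50

Fee base (net of costs): $593,950 − $59,300 = $534,650
First $52,000 at 34% = $17,680.00
Next $127,000 at 28% = $35,560.00
Next $213,000 at 20.5% = $43,665.00
Next $65,000 at 16% = $10,400.00
Remaining $77,650 at 11% = $8,541.50
Fee: $17,680.00 + $35,560.00 + $43,665.00 + $10,400.00 + $8,541.50 = $115,846.50
$115,846.50 is under the $142,000 cap.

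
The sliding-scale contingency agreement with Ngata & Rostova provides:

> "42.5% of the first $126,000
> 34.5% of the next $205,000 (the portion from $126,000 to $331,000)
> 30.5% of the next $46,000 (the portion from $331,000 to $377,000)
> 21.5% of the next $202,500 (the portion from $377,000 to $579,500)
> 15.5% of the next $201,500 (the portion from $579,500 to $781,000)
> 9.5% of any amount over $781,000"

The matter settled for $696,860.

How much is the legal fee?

$200,033.30

First $126,000 at 42.5% = $53,550.00
Next $205,000 at 34.5% = $70,725.00
Next $46,000 at 30.5% = $14,030.00
Next $202,500 at 21.5% = $43,537.50
Remaining $117,360 at 15.5% = $18,190.80
Fee: $53,550.00 + $70,725.00 + $14,030.00 + $43,537.50 + $18,190.80 = $200,033.30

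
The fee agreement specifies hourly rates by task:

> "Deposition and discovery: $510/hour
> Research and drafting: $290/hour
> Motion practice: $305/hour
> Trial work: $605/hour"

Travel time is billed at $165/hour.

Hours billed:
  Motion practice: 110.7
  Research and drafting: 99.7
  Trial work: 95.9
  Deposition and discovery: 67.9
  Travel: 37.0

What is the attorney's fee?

Deposition and discovery: 67.9 × $510 = $34,629.00
Research and drafting: 99.7 × $290 = $28,913.00
Motion practice: 110.7 × $305 = $33,763.50
Trial work: 95.9 × $605 = $58,019.50
Subtotal: $34,629.00 + $28,913.00 + $33,763.50 + $58,019.50 = $155,325.00
Travel: 37.0 × $165 = $6,105.00
Total: $155,325.00 + $6,105.00 = $161,430.00

$161,430.00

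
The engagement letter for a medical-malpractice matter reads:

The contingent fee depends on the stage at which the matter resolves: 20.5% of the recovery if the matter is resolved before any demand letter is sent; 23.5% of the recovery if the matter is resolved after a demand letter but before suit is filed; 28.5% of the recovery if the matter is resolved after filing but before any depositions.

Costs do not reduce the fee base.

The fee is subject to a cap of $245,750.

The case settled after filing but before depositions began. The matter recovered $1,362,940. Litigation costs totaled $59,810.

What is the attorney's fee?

Fee base is the gross recovery, $1,362,940; costs are reimbursed separately.
The matter settled after filing but before depositions began, so the 28.5% rate applies.
$1,362,940 × 28.5% = $388,437.90
$388,437.90 exceeds the $245,750 cap, so the fee is capped at $245,750.00.

$245,750.00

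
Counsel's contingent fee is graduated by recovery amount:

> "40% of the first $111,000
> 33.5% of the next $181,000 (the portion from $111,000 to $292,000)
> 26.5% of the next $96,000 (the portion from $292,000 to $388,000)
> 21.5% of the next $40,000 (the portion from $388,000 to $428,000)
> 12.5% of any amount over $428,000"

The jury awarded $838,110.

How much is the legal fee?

First $111,000 at 40% = $44,400.00
Next $181,000 at 33.5% = $60,635.00
Next $96,000 at 26.5% = $25,440.00
Next $40,000 at 21.5% = $8,600.00
Remaining $410,110 at 12.5% = $51,263.75
Fee: $44,400.00 + $60,635.00 + $25,440.00 + $8,600.00 + $51,263.75 = $190,338.75

$190,338.75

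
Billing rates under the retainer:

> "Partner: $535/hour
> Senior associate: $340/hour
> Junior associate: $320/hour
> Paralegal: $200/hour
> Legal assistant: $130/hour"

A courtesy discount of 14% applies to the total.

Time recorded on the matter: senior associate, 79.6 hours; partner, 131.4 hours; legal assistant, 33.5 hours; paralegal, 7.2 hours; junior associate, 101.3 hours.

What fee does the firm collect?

Partner: 131.4 × $535 = $70,299.00
Senior associate: 79.6 × $340 = $27,064.00
Junior associate: 101.3 × $320 = $32,416.00
Paralegal: 7.2 × $200 = $1,440.00
Legal assistant: 33.5 × $130 = $4,355.00
Subtotal: $135,574.00
Less 14% discount: −$18,980.36
Total: $135,574.00 − $18,980.36 = $116,593.64

$116,593.64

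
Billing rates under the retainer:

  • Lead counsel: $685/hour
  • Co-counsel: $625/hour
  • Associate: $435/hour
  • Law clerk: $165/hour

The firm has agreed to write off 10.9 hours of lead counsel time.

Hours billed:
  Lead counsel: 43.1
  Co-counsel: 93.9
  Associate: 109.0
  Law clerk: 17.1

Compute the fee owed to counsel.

Lead counsel: 43.1 × $685 = $29,523.50
Co-counsel: 93.9 × $625 = $58,687.50
Associate: 109.0 × $435 = $47,415.00
Law clerk: 17.1 × $165 = $2,821.50
Subtotal: $138,447.50
Write-off: 10.9 × $685 = $7,466.50
Total: $138,447.50 − $7,466.50 = $130,981.00

$130,981.00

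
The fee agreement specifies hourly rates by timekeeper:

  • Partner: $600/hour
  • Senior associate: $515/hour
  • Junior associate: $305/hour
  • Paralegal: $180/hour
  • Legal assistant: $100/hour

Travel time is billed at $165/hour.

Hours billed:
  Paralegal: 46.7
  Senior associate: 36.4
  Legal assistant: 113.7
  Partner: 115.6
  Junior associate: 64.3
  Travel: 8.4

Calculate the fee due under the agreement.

$128,879.50

Partner: 115.6 × $600 = $69,360.00
Senior associate: 36.4 × $515 = $18,746.00
Junior associate: 64.3 × $305 = $19,611.50
Paralegal: 46.7 × $180 = $8,406.00
Legal assistant: 113.7 × $100 = $11,370.00
Subtotal: $69,360.00 + $18,746.00 + $19,611.50 + $8,406.00 + $11,370.00 = $127,493.50
Travel: 8.4 × $165 = $1,386.00
Total: $127,493.50 + $1,386.00 = $128,879.50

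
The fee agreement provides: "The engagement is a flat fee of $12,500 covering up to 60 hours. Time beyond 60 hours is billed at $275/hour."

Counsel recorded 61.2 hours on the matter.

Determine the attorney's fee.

$12,830.00

Flat fee: $12,500.00
Excess hours: 61.2 − 60 = 1.2
Overrun: 1.2 × $275 = $330.00
Total: $12,500.00 + $330.00 = $12,830.00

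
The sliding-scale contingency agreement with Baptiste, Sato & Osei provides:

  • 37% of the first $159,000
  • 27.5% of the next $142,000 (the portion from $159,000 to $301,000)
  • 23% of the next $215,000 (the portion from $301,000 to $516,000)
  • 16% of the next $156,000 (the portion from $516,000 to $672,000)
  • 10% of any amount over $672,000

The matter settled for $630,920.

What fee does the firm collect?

First $159,000 at 37% = $58,830.00
Next $142,000 at 27.5% = $39,050.00
Next $215,000 at 23% = $49,450.00
Remaining $114,920 at 16% = $18,387.20
Fee: $58,830.00 + $39,050.00 + $49,450.00 + $18,387.20 = $165,717.20

$165,717.20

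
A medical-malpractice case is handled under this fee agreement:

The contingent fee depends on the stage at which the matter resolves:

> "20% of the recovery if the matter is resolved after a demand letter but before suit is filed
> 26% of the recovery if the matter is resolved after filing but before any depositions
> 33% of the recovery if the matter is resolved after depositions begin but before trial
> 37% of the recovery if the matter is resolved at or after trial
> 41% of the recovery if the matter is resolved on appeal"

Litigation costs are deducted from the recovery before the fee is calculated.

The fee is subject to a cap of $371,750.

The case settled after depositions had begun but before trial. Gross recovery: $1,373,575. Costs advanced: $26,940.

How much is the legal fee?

$371,750.00

Fee base (net of costs): $1,373,575 − $26,940 = $1,346,635
The matter settled after depositions had begun but before trial, so the 33% rate applies.
$1,346,635 × 33% = $444,389.55
$444,389.55 exceeds the $371,750 cap, so the fee is capped at $371,750.00.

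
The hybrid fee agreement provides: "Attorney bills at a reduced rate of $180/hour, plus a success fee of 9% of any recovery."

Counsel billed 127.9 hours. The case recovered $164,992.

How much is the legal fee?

Hourly: 127.9 × $180 = $23,022.00
Success fee: 9% of $164,992 = $14,849.28
Total: $23,022.00 + $14,849.28 = $37,871.28

$37,871.28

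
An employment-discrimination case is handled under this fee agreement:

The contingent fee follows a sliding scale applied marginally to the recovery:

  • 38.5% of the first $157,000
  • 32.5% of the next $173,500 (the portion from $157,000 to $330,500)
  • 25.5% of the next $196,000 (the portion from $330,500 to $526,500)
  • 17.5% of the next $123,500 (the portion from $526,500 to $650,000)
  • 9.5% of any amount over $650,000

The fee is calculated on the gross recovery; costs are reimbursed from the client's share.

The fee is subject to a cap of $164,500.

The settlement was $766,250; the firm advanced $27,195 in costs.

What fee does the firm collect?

Fee base is the gross recovery, $766,250; costs are reimbursed separately.
First $157,000 at 38.5% = $60,445.00
Next $173,500 at 32.5% = $56,387.50
Next $196,000 at 25.5% = $49,980.00
Next $123,500 at 17.5% = $21,612.50
Remaining $116,250 at 9.5% = $11,043.75
Fee: $60,445.00 + $56,387.50 + $49,980.00 + $21,612.50 + $11,043.75 = $199,468.75
$199,468.75 exceeds the $164,500 cap, so the fee is capped at $164,500.00.

$164,500.00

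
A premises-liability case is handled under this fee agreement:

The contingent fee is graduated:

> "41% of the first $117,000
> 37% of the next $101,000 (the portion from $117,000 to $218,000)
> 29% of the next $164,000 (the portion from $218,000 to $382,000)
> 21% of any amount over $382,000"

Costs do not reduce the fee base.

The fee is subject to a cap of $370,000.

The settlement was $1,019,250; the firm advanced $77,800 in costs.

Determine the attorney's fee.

Fee base is the gross recovery, $1,019,250; costs are reimbursed separately.
First $117,000 at 41% = $47,970.00
Next $101,000 at 37% = $37,370.00
Next $164,000 at 29% = $47,560.00
Remaining $637,250 at 21% = $133,822.50
Fee: $47,970.00 + $37,370.00 + $47,560.00 + $133,822.50 = $266,722.50
$266,722.50 is under the $370,000 cap.

$266,722.50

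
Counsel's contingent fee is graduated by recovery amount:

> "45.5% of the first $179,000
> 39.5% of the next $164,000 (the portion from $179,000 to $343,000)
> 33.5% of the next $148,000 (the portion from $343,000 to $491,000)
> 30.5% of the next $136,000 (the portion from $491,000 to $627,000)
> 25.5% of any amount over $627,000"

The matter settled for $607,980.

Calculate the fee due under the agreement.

First $179,000 at 45.5% = $81,445.00
Next $164,000 at 39.5% = $64,780.00
Next $148,000 at 33.5% = $49,580.00
Remaining $116,980 at 30.5% = $35,678.90
Fee: $81,445.00 + $64,780.00 + $49,580.00 + $35,678.90 = $231,483.90

$231,483.90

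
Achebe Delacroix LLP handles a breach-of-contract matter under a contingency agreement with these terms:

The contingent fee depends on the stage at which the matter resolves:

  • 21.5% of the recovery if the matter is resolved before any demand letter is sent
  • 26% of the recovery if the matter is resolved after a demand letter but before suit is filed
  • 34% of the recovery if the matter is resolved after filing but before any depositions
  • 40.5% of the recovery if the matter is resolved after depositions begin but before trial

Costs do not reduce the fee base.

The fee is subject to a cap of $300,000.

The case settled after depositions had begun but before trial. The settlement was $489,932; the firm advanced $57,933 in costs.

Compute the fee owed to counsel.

Fee base is the gross recovery, $489,932; costs are reimbursed separately.
The matter settled after depositions had begun but before trial, so the 40.5% rate applies.
$489,932 × 40.5% = $198,422.46
$198,422.46 is under the $300,000 cap.

$198,422.46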